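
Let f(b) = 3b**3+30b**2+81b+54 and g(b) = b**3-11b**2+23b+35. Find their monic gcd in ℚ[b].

Euclidean algorithm in ℚ[b]:
  3b**3+30b**2+81b+54 = (3)(b**3-11b**2+23b+35) + (63b**2+12b-51)
  b**3-11b**2+23b+35 = ((1/63)b-235/1323)(63b**2+12b-51) + ((11440/441)b+11440/441)
  63b**2+12b-51 = ((27783/11440)b-22491/11440)((11440/441)b+11440/441) + (0)
Last nonzero remainder: (11440/441)b+11440/441. Dividing through by 11440/441 gives the monic gcd b+1.

b+1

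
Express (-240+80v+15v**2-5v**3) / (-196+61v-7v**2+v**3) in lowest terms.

(60-5v-5v**2)/(49-3v+v**2)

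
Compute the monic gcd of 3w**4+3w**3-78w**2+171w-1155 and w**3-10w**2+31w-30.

w-5

Repeated division with remainder:
  3w**4+3w**3-78w**2+171w-1155 = (3w+33)(w**3-10w**2+31w-30) + (159w**2-762w-165)
  w**3-10w**2+31w-30 = ((1/159)w-92/2809)(159w**2-762w-165) + ((19890/2809)w-99450/2809)
  159w**2-762w-165 = ((148877/6630)w+30899/6630)((19890/2809)w-99450/2809) + (0)
Last nonzero remainder: (19890/2809)w-99450/2809. Dividing through by 19890/2809 gives the monic gcd w-5.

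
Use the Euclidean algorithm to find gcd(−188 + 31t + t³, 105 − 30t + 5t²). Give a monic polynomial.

1

Repeated division with remainder:
  t³ + 31t − 188 = ((1/5)t + 6/5)(5t² − 30t + 105) + (46t − 314)
  5t² − 30t + 105 = ((5/46)t + 95/1058)(46t − 314) + (70460/529)
  46t − 314 = ((12167/35230)t − 83053/35230)(70460/529) + (0)
The last nonzero remainder is the constant 70460/529, so the polynomials are coprime and gcd = 1.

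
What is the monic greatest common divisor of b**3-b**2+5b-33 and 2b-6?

b-3

Euclidean algorithm in ℚ[b]:
  b**3-b**2+5b-33 = ((1/2)b**2+b+11/2)(2b-6) + (0)
Last nonzero remainder: 2b-6. Dividing through by 2 gives the monic gcd b-3.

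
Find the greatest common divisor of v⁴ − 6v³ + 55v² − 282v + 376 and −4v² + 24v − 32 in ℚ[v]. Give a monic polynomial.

v² − 6v + 8

Repeated division with remainder:
  v⁴ − 6v³ + 55v² − 282v + 376 = (−(1/4)v² − 47/4)(−4v² + 24v − 32) + (0)
Last nonzero remainder: −4v² + 24v − 32. Dividing through by −4 gives the monic gcd v² − 6v + 8.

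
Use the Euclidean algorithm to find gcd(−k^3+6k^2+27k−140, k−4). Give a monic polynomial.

By polynomial division,
  −k^3+6k^2+27k−140 = (−k^2+2k+35)(k−4) + (0)
The last nonzero remainder k−4 is already monic.

k−4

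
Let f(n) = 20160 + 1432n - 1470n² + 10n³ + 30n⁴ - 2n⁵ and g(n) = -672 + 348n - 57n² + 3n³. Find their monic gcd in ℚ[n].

56 - 15n + n²

Apply the Euclidean algorithm:
  -2n⁵ + 30n⁴ + 10n³ - 1470n² + 1432n + 20160 = (-(2/3)n² - (8/3)n + 30)(3n³ - 57n² + 348n - 672) + (720n² - 10800n + 40320)
  3n³ - 57n² + 348n - 672 = ((1/240)n - 1/60)(720n² - 10800n + 40320) + (0)
Last nonzero remainder: 720n² - 10800n + 40320. Dividing through by 720 gives the monic gcd n² - 15n + 56.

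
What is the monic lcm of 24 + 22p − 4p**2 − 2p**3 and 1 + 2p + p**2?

−12 − 23p − 9p**2 + 3p**3 + p**4

Euclidean algorithm in ℚ[p]:
  −2p**3 − 4p**2 + 22p + 24 = (−2p)(p**2 + 2p + 1) + (24p + 24)
  p**2 + 2p + 1 = ((1/24)p + 1/24)(24p + 24) + (0)
Last nonzero remainder: 24p + 24. Dividing through by 24 gives the monic gcd p + 1.
Then lcm(f, g) = f·g / gcd(f, g); expanding and making the result monic gives the answer.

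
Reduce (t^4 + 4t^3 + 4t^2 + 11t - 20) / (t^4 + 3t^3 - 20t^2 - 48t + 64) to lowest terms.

(t^2 + t + 5)/(t^2 - 16)

Apply the Euclidean algorithm:
  t^4 + 4t^3 + 4t^2 + 11t - 20 = (t^4 + 3t^3 - 20t^2 - 48t + 64) + (t^3 + 24t^2 + 59t - 84)
  t^4 + 3t^3 - 20t^2 - 48t + 64 = (t - 21)(t^3 + 24t^2 + 59t - 84) + (425t^2 + 1275t - 1700)
  t^3 + 24t^2 + 59t - 84 = ((1/425)t + 21/425)(425t^2 + 1275t - 1700) + (0)
Last nonzero remainder: 425t^2 + 1275t - 1700. Dividing through by 425 gives the monic gcd t^2 + 3t - 4.
Cancel t^2 + 3t - 4 from numerator and denominator to get the reduced form.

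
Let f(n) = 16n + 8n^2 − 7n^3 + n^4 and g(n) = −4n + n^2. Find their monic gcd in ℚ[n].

−4n + n^2

Repeated division with remainder:
  n^4 − 7n^3 + 8n^2 + 16n = (n^2 − 3n − 4)(n^2 − 4n) + (0)
The last nonzero remainder n^2 − 4n is already monic.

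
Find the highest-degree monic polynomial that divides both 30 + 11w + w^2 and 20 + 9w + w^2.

5 + w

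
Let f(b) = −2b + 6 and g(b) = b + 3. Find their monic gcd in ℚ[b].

1

Euclidean algorithm in ℚ[b]:
  −2b + 6 = (−2)(b + 3) + (12)
  b + 3 = ((1/12)b + 1/4)(12) + (0)
The last nonzero remainder is the constant 12, so the polynomials are coprime and gcd = 1.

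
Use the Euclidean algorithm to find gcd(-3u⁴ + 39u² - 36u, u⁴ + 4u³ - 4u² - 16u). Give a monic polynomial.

u² + 4u

Apply the Euclidean algorithm:
  -3u⁴ + 39u² - 36u = (-3)(u⁴ + 4u³ - 4u² - 16u) + (12u³ + 27u² - 84u)
  u⁴ + 4u³ - 4u² - 16u = ((1/12)u + 7/48)(12u³ + 27u² - 84u) + (-(15/16)u² - (15/4)u)
  12u³ + 27u² - 84u = (-(64/5)u + 112/5)(-(15/16)u² - (15/4)u) + (0)
Last nonzero remainder: -(15/16)u² - (15/4)u. Dividing through by -15/16 gives the monic gcd u² + 4u.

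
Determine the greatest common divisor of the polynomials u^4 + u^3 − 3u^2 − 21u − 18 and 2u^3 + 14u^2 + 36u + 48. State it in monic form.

Euclidean algorithm in ℚ[u]:
  u^4 + u^3 − 3u^2 − 21u − 18 = ((1/2)u − 3)(2u^3 + 14u^2 + 36u + 48) + (21u^2 + 63u + 126)
  2u^3 + 14u^2 + 36u + 48 = ((2/21)u + 8/21)(21u^2 + 63u + 126) + (0)
Last nonzero remainder: 21u^2 + 63u + 126. Dividing through by 21 gives the monic gcd u^2 + 3u + 6.

u^2 + 3u + 6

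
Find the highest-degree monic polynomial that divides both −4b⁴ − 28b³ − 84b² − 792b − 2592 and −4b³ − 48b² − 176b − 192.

b² + 10b + 24

Euclidean algorithm in ℚ[b]:
  −4b⁴ − 28b³ − 84b² − 792b − 2592 = (b − 5)(−4b³ − 48b² − 176b − 192) + (−148b² − 1480b − 3552)
  −4b³ − 48b² − 176b − 192 = ((1/37)b + 2/37)(−148b² − 1480b − 3552) + (0)
Last nonzero remainder: −148b² − 1480b − 3552. Dividing through by −148 gives the monic gcd b² + 10b + 24.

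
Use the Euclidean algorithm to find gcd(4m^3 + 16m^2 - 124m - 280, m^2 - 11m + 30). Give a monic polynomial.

m - 5

By polynomial division,
  4m^3 + 16m^2 - 124m - 280 = (4m + 60)(m^2 - 11m + 30) + (416m - 2080)
  m^2 - 11m + 30 = ((1/416)m - 3/208)(416m - 2080) + (0)
Last nonzero remainder: 416m - 2080. Dividing through by 416 gives the monic gcd m - 5.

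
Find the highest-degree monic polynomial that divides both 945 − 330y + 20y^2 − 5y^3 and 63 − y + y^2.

Repeated division with remainder:
  −5y^3 + 20y^2 − 330y + 945 = (−5y + 15)(y^2 − y + 63) + (0)
The last nonzero remainder y^2 − y + 63 is already monic.

63 − y + y^2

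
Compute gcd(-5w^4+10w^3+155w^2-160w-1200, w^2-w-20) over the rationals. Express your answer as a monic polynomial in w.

Euclidean algorithm in ℚ[w]:
  -5w^4+10w^3+155w^2-160w-1200 = (-5w^2+5w+60)(w^2-w-20) + (0)
The last nonzero remainder w^2-w-20 is already monic.

w^2-w-20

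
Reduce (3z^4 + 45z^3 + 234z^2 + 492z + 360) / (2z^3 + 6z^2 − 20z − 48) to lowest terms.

(3z^3 + 39z^2 + 156z + 180)/(2z^2 + 2z − 24)

Euclidean algorithm in ℚ[z]:
  3z^4 + 45z^3 + 234z^2 + 492z + 360 = ((3/2)z + 18)(2z^3 + 6z^2 − 20z − 48) + (156z^2 + 924z + 1224)
  2z^3 + 6z^2 − 20z − 48 = ((1/78)z − 19/507)(156z^2 + 924z + 1224) + (−(180/169)z − 360/169)
  156z^2 + 924z + 1224 = (−(2197/15)z − 2873/5)(−(180/169)z − 360/169) + (0)
Last nonzero remainder: −(180/169)z − 360/169. Dividing through by −180/169 gives the monic gcd z + 2.
Cancel z + 2 from numerator and denominator to get the reduced form.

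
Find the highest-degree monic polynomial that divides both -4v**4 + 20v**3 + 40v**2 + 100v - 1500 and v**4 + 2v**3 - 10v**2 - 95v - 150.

v**3 - 10v - 75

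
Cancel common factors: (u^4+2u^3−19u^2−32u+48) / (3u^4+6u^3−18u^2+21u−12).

Euclidean algorithm in ℚ[u]:
  u^4+2u^3−19u^2−32u+48 = (1/3)(3u^4+6u^3−18u^2+21u−12) + (−13u^2−39u+52)
  3u^4+6u^3−18u^2+21u−12 = (−(3/13)u^2+(3/13)u−3/13)(−13u^2−39u+52) + (0)
Last nonzero remainder: −13u^2−39u+52. Dividing through by −13 gives the monic gcd u^2+3u−4.
Cancel u^2+3u−4 from numerator and denominator to get the reduced form.

(u^2−u−12)/(3u^2−3u+3)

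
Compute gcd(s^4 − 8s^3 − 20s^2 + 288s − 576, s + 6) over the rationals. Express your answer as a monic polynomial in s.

s + 6

Euclidean algorithm in ℚ[s]:
  s^4 − 8s^3 − 20s^2 + 288s − 576 = (s^3 − 14s^2 + 64s − 96)(s + 6) + (0)
The last nonzero remainder s + 6 is already monic.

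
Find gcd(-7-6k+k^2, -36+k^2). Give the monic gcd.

Repeated division with remainder:
  k^2-6k-7 = (k^2-36) + (-6k+29)
  k^2-36 = (-(1/6)k-29/36)(-6k+29) + (-455/36)
  -6k+29 = ((216/455)k-1044/455)(-455/36) + (0)
The last nonzero remainder is the constant -455/36, so the polynomials are coprime and gcd = 1.

1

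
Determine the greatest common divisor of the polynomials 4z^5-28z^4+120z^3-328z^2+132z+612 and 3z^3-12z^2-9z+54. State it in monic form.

z^2-6z+9

By polynomial division,
  4z^5-28z^4+120z^3-328z^2+132z+612 = ((4/3)z^2-4z+28)(3z^3-12z^2-9z+54) + (-100z^2+600z-900)
  3z^3-12z^2-9z+54 = (-(3/100)z-3/50)(-100z^2+600z-900) + (0)
Last nonzero remainder: -100z^2+600z-900. Dividing through by -100 gives the monic gcd z^2-6z+9.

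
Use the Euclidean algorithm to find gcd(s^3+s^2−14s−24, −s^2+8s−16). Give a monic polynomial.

By polynomial division,
  s^3+s^2−14s−24 = (−s−9)(−s^2+8s−16) + (42s−168)
  −s^2+8s−16 = (−(1/42)s+2/21)(42s−168) + (0)
Last nonzero remainder: 42s−168. Dividing through by 42 gives the monic gcd s−4.

s−4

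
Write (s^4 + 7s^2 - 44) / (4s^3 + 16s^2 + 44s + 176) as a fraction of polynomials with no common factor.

(s^2 - 4)/(4s + 16)

Repeated division with remainder:
  s^4 + 7s^2 - 44 = ((1/4)s - 1)(4s^3 + 16s^2 + 44s + 176) + (12s^2 + 132)
  4s^3 + 16s^2 + 44s + 176 = ((1/3)s + 4/3)(12s^2 + 132) + (0)
Last nonzero remainder: 12s^2 + 132. Dividing through by 12 gives the monic gcd s^2 + 11.
Cancel s^2 + 11 from numerator and denominator to get the reduced form.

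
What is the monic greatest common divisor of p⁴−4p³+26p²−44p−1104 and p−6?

Repeated division with remainder:
  p⁴−4p³+26p²−44p−1104 = (p³+2p²+38p+184)(p−6) + (0)
The last nonzero remainder p−6 is already monic.

p−6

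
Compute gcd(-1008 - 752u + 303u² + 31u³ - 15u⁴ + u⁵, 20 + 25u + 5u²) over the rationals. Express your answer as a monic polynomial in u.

4 + 5u + u²

By polynomial division,
  u⁵ - 15u⁴ + 31u³ + 303u² - 752u - 1008 = ((1/5)u³ - 4u² + (127/5)u - 252/5)(5u² + 25u + 20) + (0)
Last nonzero remainder: 5u² + 25u + 20. Dividing through by 5 gives the monic gcd u² + 5u + 4.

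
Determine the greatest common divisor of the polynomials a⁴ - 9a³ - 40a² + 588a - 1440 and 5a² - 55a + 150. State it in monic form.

a² - 11a + 30

Apply the Euclidean algorithm:
  a⁴ - 9a³ - 40a² + 588a - 1440 = ((1/5)a² + (2/5)a - 48/5)(5a² - 55a + 150) + (0)
Last nonzero remainder: 5a² - 55a + 150. Dividing through by 5 gives the monic gcd a² - 11a + 30.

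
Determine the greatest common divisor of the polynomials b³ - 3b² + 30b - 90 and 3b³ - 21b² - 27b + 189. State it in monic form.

b - 3

By polynomial division,
  b³ - 3b² + 30b - 90 = (1/3)(3b³ - 21b² - 27b + 189) + (4b² + 39b - 153)
  3b³ - 21b² - 27b + 189 = ((3/4)b - 201/16)(4b² + 39b - 153) + ((9243/16)b - 27729/16)
  4b² + 39b - 153 = ((64/9243)b + 272/3081)((9243/16)b - 27729/16) + (0)
Last nonzero remainder: (9243/16)b - 27729/16. Dividing through by 9243/16 gives the monic gcd b - 3.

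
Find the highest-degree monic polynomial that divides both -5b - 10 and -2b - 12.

1

Euclidean algorithm in ℚ[b]:
  -5b - 10 = (5/2)(-2b - 12) + (20)
  -2b - 12 = (-(1/10)b - 3/5)(20) + (0)
The last nonzero remainder is the constant 20, so the polynomials are coprime and gcd = 1.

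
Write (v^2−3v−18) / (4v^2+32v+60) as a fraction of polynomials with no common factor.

(v−6)/(4v+20)

Apply the Euclidean algorithm:
  v^2−3v−18 = (1/4)(4v^2+32v+60) + (−11v−33)
  4v^2+32v+60 = (−(4/11)v−20/11)(−11v−33) + (0)
Last nonzero remainder: −11v−33. Dividing through by −11 gives the monic gcd v+3.
Cancel v+3 from numerator and denominator to get the reduced form.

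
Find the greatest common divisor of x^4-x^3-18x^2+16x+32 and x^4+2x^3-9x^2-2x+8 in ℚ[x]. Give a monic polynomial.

x^3+3x^2-6x-8

Apply the Euclidean algorithm:
  x^4-x^3-18x^2+16x+32 = (x^4+2x^3-9x^2-2x+8) + (-3x^3-9x^2+18x+24)
  x^4+2x^3-9x^2-2x+8 = (-(1/3)x+1/3)(-3x^3-9x^2+18x+24) + (0)
Last nonzero remainder: -3x^3-9x^2+18x+24. Dividing through by -3 gives the monic gcd x^3+3x^2-6x-8.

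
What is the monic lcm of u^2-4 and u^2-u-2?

u^3+u^2-4u-4

Apply the Euclidean algorithm:
  u^2-4 = (u^2-u-2) + (u-2)
  u^2-u-2 = (u+1)(u-2) + (0)
The last nonzero remainder u-2 is already monic.
Then lcm(f, g) = f·g / gcd(f, g); expanding and making the result monic gives the answer.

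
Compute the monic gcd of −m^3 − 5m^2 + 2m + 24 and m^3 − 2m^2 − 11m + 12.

By polynomial division,
  −m^3 − 5m^2 + 2m + 24 = (−1)(m^3 − 2m^2 − 11m + 12) + (−7m^2 − 9m + 36)
  m^3 − 2m^2 − 11m + 12 = (−(1/7)m + 23/49)(−7m^2 − 9m + 36) + (−(80/49)m − 240/49)
  −7m^2 − 9m + 36 = ((343/80)m − 147/20)(−(80/49)m − 240/49) + (0)
Last nonzero remainder: −(80/49)m − 240/49. Dividing through by −80/49 gives the monic gcd m + 3.

m + 3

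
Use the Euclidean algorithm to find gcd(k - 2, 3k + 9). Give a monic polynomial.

1

By polynomial division,
  k - 2 = (1/3)(3k + 9) + (-5)
  3k + 9 = (-(3/5)k - 9/5)(-5) + (0)
The last nonzero remainder is the constant -5, so the polynomials are coprime and gcd = 1.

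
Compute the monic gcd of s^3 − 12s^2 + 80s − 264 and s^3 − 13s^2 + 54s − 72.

s − 6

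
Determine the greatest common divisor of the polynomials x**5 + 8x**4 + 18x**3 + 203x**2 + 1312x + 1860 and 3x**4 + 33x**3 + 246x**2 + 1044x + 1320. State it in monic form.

x**2 + 7x + 10

By polynomial division,
  x**5 + 8x**4 + 18x**3 + 203x**2 + 1312x + 1860 = ((1/3)x − 1)(3x**4 + 33x**3 + 246x**2 + 1044x + 1320) + (−31x**3 + 101x**2 + 1916x + 3180)
  3x**4 + 33x**3 + 246x**2 + 1044x + 1320 = (−(3/31)x − 1326/961)(−31x**3 + 101x**2 + 1916x + 3180) + ((548520/961)x**2 + (3839640/961)x + 5485200/961)
  −31x**3 + 101x**2 + 1916x + 3180 = (−(29791/548520)x + 50933/91420)((548520/961)x**2 + (3839640/961)x + 5485200/961) + (0)
Last nonzero remainder: (548520/961)x**2 + (3839640/961)x + 5485200/961. Dividing through by 548520/961 gives the monic gcd x**2 + 7x + 10.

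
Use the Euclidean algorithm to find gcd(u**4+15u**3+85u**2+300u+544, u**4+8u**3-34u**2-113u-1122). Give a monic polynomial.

u**2+3u+17

Apply the Euclidean algorithm:
  u**4+15u**3+85u**2+300u+544 = (u**4+8u**3-34u**2-113u-1122) + (7u**3+119u**2+413u+1666)
  u**4+8u**3-34u**2-113u-1122 = ((1/7)u-9/7)(7u**3+119u**2+413u+1666) + (60u**2+180u+1020)
  7u**3+119u**2+413u+1666 = ((7/60)u+49/30)(60u**2+180u+1020) + (0)
Last nonzero remainder: 60u**2+180u+1020. Dividing through by 60 gives the monic gcd u**2+3u+17.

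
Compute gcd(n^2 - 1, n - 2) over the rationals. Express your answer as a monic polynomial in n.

1

Apply the Euclidean algorithm:
  n^2 - 1 = (n + 2)(n - 2) + (3)
  n - 2 = ((1/3)n - 2/3)(3) + (0)
The last nonzero remainder is the constant 3, so the polynomials are coprime and gcd = 1.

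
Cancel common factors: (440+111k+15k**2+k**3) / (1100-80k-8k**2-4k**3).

(-8-k)/(-20+4k)

Repeated division with remainder:
  k**3+15k**2+111k+440 = (-1/4)(-4k**3-8k**2-80k+1100) + (13k**2+91k+715)
  -4k**3-8k**2-80k+1100 = (-(4/13)k+20/13)(13k**2+91k+715) + (0)
Last nonzero remainder: 13k**2+91k+715. Dividing through by 13 gives the monic gcd k**2+7k+55.
Cancel k**2+7k+55 from numerator and denominator to get the reduced form.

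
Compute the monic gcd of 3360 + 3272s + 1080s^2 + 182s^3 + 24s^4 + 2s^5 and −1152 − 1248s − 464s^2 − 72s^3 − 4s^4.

8 + 6s + s^2

Repeated division with remainder:
  2s^5 + 24s^4 + 182s^3 + 1080s^2 + 3272s + 3360 = (−(1/2)s + 3)(−4s^4 − 72s^3 − 464s^2 − 1248s − 1152) + (166s^3 + 1848s^2 + 6440s + 6816)
  −4s^4 − 72s^3 − 464s^2 − 1248s − 1152 = (−(2/83)s − 1140/6889)(166s^3 + 1848s^2 + 6440s + 6816) + (−(20736/6889)s^2 − (124416/6889)s − 165888/6889)
  166s^3 + 1848s^2 + 6440s + 6816 = (−(571787/10368)s − 489119/1728)(−(20736/6889)s^2 − (124416/6889)s − 165888/6889) + (0)
Last nonzero remainder: −(20736/6889)s^2 − (124416/6889)s − 165888/6889. Dividing through by −20736/6889 gives the monic gcd s^2 + 6s + 8.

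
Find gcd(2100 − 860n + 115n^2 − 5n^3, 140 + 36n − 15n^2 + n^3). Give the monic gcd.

70 − 17n + n^2

By polynomial division,
  −5n^3 + 115n^2 − 860n + 2100 = (−5)(n^3 − 15n^2 + 36n + 140) + (40n^2 − 680n + 2800)
  n^3 − 15n^2 + 36n + 140 = ((1/40)n + 1/20)(40n^2 − 680n + 2800) + (0)
Last nonzero remainder: 40n^2 − 680n + 2800. Dividing through by 40 gives the monic gcd n^2 − 17n + 70.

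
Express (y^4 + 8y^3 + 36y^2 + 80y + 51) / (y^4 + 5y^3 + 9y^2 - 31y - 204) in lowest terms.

(y^2 + 4y + 3)/(y^2 + y - 12)

Repeated division with remainder:
  y^4 + 8y^3 + 36y^2 + 80y + 51 = (y^4 + 5y^3 + 9y^2 - 31y - 204) + (3y^3 + 27y^2 + 111y + 255)
  y^4 + 5y^3 + 9y^2 - 31y - 204 = ((1/3)y - 4/3)(3y^3 + 27y^2 + 111y + 255) + (8y^2 + 32y + 136)
  3y^3 + 27y^2 + 111y + 255 = ((3/8)y + 15/8)(8y^2 + 32y + 136) + (0)
Last nonzero remainder: 8y^2 + 32y + 136. Dividing through by 8 gives the monic gcd y^2 + 4y + 17.
Cancel y^2 + 4y + 17 from numerator and denominator to get the reduced form.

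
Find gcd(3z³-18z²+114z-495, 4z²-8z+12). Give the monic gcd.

1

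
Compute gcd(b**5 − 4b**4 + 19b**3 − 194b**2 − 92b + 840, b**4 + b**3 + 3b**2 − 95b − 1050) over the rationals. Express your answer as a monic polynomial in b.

b**3 − 4b**2 + 23b − 210

By polynomial division,
  b**5 − 4b**4 + 19b**3 − 194b**2 − 92b + 840 = (b − 5)(b**4 + b**3 + 3b**2 − 95b − 1050) + (21b**3 − 84b**2 + 483b − 4410)
  b**4 + b**3 + 3b**2 − 95b − 1050 = ((1/21)b + 5/21)(21b**3 − 84b**2 + 483b − 4410) + (0)
Last nonzero remainder: 21b**3 − 84b**2 + 483b − 4410. Dividing through by 21 gives the monic gcd b**3 − 4b**2 + 23b − 210.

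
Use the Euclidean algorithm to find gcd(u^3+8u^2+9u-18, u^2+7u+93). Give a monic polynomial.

Apply the Euclidean algorithm:
  u^3+8u^2+9u-18 = (u+1)(u^2+7u+93) + (-91u-111)
  u^2+7u+93 = (-(1/91)u-526/8281)(-91u-111) + (711747/8281)
  -91u-111 = (-(753571/711747)u-306397/237249)(711747/8281) + (0)
The last nonzero remainder is the constant 711747/8281, so the polynomials are coprime and gcd = 1.

1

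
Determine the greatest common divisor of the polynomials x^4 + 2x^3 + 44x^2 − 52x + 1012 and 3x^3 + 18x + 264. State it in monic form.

By polynomial division,
  x^4 + 2x^3 + 44x^2 − 52x + 1012 = ((1/3)x + 2/3)(3x^3 + 18x + 264) + (38x^2 − 152x + 836)
  3x^3 + 18x + 264 = ((3/38)x + 6/19)(38x^2 − 152x + 836) + (0)
Last nonzero remainder: 38x^2 − 152x + 836. Dividing through by 38 gives the monic gcd x^2 − 4x + 22.

x^2 − 4x + 22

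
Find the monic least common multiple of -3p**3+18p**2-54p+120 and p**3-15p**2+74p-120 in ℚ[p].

By polynomial division,
  -3p**3+18p**2-54p+120 = (-3)(p**3-15p**2+74p-120) + (-27p**2+168p-240)
  p**3-15p**2+74p-120 = (-(1/27)p+79/243)(-27p**2+168p-240) + ((850/81)p-3400/81)
  -27p**2+168p-240 = (-(2187/850)p+486/85)((850/81)p-3400/81) + (0)
Last nonzero remainder: (850/81)p-3400/81. Dividing through by 850/81 gives the monic gcd p-4.
Then lcm(f, g) = f·g / gcd(f, g); expanding and making the result monic gives the answer.

p**5-17p**4+114p**3-418p**2+980p-1200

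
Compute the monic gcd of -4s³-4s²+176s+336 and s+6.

s+6

Repeated division with remainder:
  -4s³-4s²+176s+336 = (-4s²+20s+56)(s+6) + (0)
The last nonzero remainder s+6 is already monic.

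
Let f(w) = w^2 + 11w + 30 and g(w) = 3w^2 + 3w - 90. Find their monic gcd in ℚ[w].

w + 6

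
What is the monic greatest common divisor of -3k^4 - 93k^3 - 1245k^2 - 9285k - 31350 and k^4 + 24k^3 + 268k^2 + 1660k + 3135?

k^3 + 21k^2 + 205k + 1045

Repeated division with remainder:
  -3k^4 - 93k^3 - 1245k^2 - 9285k - 31350 = (-3)(k^4 + 24k^3 + 268k^2 + 1660k + 3135) + (-21k^3 - 441k^2 - 4305k - 21945)
  k^4 + 24k^3 + 268k^2 + 1660k + 3135 = (-(1/21)k - 1/7)(-21k^3 - 441k^2 - 4305k - 21945) + (0)
Last nonzero remainder: -21k^3 - 441k^2 - 4305k - 21945. Dividing through by -21 gives the monic gcd k^3 + 21k^2 + 205k + 1045.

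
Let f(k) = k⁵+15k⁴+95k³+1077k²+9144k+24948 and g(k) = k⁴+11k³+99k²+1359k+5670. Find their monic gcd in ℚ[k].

k²+15k+54

Apply the Euclidean algorithm:
  k⁵+15k⁴+95k³+1077k²+9144k+24948 = (k+4)(k⁴+11k³+99k²+1359k+5670) + (−48k³−678k²−1962k+2268)
  k⁴+11k³+99k²+1359k+5670 = (−(1/48)k+25/384)(−48k³−678k²−1962k+2268) + ((6545/64)k²+(98175/64)k+176715/32)
  −48k³−678k²−1962k+2268 = (−(3072/6545)k+384/935)((6545/64)k²+(98175/64)k+176715/32) + (0)
Last nonzero remainder: (6545/64)k²+(98175/64)k+176715/32. Dividing through by 6545/64 gives the monic gcd k²+15k+54.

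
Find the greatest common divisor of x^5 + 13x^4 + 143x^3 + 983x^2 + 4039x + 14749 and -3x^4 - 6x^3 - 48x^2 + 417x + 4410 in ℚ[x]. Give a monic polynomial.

Apply the Euclidean algorithm:
  x^5 + 13x^4 + 143x^3 + 983x^2 + 4039x + 14749 = (-(1/3)x - 11/3)(-3x^4 - 6x^3 - 48x^2 + 417x + 4410) + (105x^3 + 946x^2 + 7038x + 30919)
  -3x^4 - 6x^3 - 48x^2 + 417x + 4410 = (-(1/35)x + 736/3675)(105x^3 + 946x^2 + 7038x + 30919) + (-(133666/3675)x^2 - (133666/1225)x - 133666/75)
  105x^3 + 946x^2 + 7038x + 30919 = (-(385875/133666)x - 2318925/133666)(-(133666/3675)x^2 - (133666/1225)x - 133666/75) + (0)
Last nonzero remainder: -(133666/3675)x^2 - (133666/1225)x - 133666/75. Dividing through by -133666/3675 gives the monic gcd x^2 + 3x + 49.

x^2 + 3x + 49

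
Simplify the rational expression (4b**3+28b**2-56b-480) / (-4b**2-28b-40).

(-b**2-2b+24)/(b+2)

By polynomial division,
  4b**3+28b**2-56b-480 = (-b)(-4b**2-28b-40) + (-96b-480)
  -4b**2-28b-40 = ((1/24)b+1/12)(-96b-480) + (0)
Last nonzero remainder: -96b-480. Dividing through by -96 gives the monic gcd b+5.
Cancel b+5 from numerator and denominator to get the reduced form.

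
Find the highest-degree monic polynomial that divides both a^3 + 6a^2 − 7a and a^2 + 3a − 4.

a − 1

Apply the Euclidean algorithm:
  a^3 + 6a^2 − 7a = (a + 3)(a^2 + 3a − 4) + (−12a + 12)
  a^2 + 3a − 4 = (−(1/12)a − 1/3)(−12a + 12) + (0)
Last nonzero remainder: −12a + 12. Dividing through by −12 gives the monic gcd a − 1.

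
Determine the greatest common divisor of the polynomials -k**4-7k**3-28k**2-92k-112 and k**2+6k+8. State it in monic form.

k**2+6k+8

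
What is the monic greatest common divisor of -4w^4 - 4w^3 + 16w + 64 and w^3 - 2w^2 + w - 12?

w^2 + w + 4

Euclidean algorithm in ℚ[w]:
  -4w^4 - 4w^3 + 16w + 64 = (-4w - 12)(w^3 - 2w^2 + w - 12) + (-20w^2 - 20w - 80)
  w^3 - 2w^2 + w - 12 = (-(1/20)w + 3/20)(-20w^2 - 20w - 80) + (0)
Last nonzero remainder: -20w^2 - 20w - 80. Dividing through by -20 gives the monic gcd w^2 + w + 4.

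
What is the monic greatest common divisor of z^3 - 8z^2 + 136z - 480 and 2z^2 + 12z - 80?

z - 4

By polynomial division,
  z^3 - 8z^2 + 136z - 480 = ((1/2)z - 7)(2z^2 + 12z - 80) + (260z - 1040)
  2z^2 + 12z - 80 = ((1/130)z + 1/13)(260z - 1040) + (0)
Last nonzero remainder: 260z - 1040. Dividing through by 260 gives the monic gcd z - 4.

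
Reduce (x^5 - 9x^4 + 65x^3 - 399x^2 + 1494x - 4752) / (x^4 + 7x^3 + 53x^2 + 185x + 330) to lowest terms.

Repeated division with remainder:
  x^5 - 9x^4 + 65x^3 - 399x^2 + 1494x - 4752 = (x - 16)(x^4 + 7x^3 + 53x^2 + 185x + 330) + (124x^3 + 264x^2 + 4124x + 528)
  x^4 + 7x^3 + 53x^2 + 185x + 330 = ((1/124)x + 151/3844)(124x^3 + 264x^2 + 4124x + 528) + ((9006/961)x^2 + (18012/961)x + 297198/961)
  124x^3 + 264x^2 + 4124x + 528 = ((59582/4503)x + 7688/4503)((9006/961)x^2 + (18012/961)x + 297198/961) + (0)
Last nonzero remainder: (9006/961)x^2 + (18012/961)x + 297198/961. Dividing through by 9006/961 gives the monic gcd x^2 + 2x + 33.
Cancel x^2 + 2x + 33 from numerator and denominator to get the reduced form.

(x^3 - 11x^2 + 54x - 144)/(x^2 + 5x + 10)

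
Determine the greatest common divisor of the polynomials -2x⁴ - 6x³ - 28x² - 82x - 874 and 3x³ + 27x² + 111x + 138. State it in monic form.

x² + 7x + 23

Euclidean algorithm in ℚ[x]:
  -2x⁴ - 6x³ - 28x² - 82x - 874 = (-(2/3)x + 4)(3x³ + 27x² + 111x + 138) + (-62x² - 434x - 1426)
  3x³ + 27x² + 111x + 138 = (-(3/62)x - 3/31)(-62x² - 434x - 1426) + (0)
Last nonzero remainder: -62x² - 434x - 1426. Dividing through by -62 gives the monic gcd x² + 7x + 23.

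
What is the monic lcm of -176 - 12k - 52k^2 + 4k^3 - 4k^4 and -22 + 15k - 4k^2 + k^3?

-88 + 38k - 23k^2 + 15k^3 - 3k^4 + k^5

Euclidean algorithm in ℚ[k]:
  -4k^4 + 4k^3 - 52k^2 - 12k - 176 = (-4k - 12)(k^3 - 4k^2 + 15k - 22) + (-40k^2 + 80k - 440)
  k^3 - 4k^2 + 15k - 22 = (-(1/40)k + 1/20)(-40k^2 + 80k - 440) + (0)
Last nonzero remainder: -40k^2 + 80k - 440. Dividing through by -40 gives the monic gcd k^2 - 2k + 11.
Then lcm(f, g) = f·g / gcd(f, g); expanding and making the result monic gives the answer.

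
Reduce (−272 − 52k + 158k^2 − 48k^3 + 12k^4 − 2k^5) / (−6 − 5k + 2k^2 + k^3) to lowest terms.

By polynomial division,
  −2k^5 + 12k^4 − 48k^3 + 158k^2 − 52k − 272 = (−2k^2 + 16k − 90)(k^3 + 2k^2 − 5k − 6) + (406k^2 − 406k − 812)
  k^3 + 2k^2 − 5k − 6 = ((1/406)k + 3/406)(406k^2 − 406k − 812) + (0)
Last nonzero remainder: 406k^2 − 406k − 812. Dividing through by 406 gives the monic gcd k^2 − k − 2.
Cancel k^2 − k − 2 from numerator and denominator to get the reduced form.

(136 − 42k + 10k^2 − 2k^3)/(3 + k)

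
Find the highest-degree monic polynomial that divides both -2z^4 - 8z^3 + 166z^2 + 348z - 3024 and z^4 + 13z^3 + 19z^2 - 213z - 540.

z^2 + 5z - 36

Repeated division with remainder:
  -2z^4 - 8z^3 + 166z^2 + 348z - 3024 = (-2)(z^4 + 13z^3 + 19z^2 - 213z - 540) + (18z^3 + 204z^2 - 78z - 4104)
  z^4 + 13z^3 + 19z^2 - 213z - 540 = ((1/18)z + 5/54)(18z^3 + 204z^2 - 78z - 4104) + ((40/9)z^2 + (200/9)z - 160)
  18z^3 + 204z^2 - 78z - 4104 = ((81/20)z + 513/20)((40/9)z^2 + (200/9)z - 160) + (0)
Last nonzero remainder: (40/9)z^2 + (200/9)z - 160. Dividing through by 40/9 gives the monic gcd z^2 + 5z - 36.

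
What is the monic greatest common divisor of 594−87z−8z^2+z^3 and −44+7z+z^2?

Repeated division with remainder:
  z^3−8z^2−87z+594 = (z−15)(z^2+7z−44) + (62z−66)
  z^2+7z−44 = ((1/62)z+125/961)(62z−66) + (−34034/961)
  62z−66 = (−(29791/17017)z+2883/1547)(−34034/961) + (0)
The last nonzero remainder is the constant −34034/961, so the polynomials are coprime and gcd = 1.

1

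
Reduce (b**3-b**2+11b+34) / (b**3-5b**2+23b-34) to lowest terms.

(b+2)/(b-2)

Repeated division with remainder:
  b**3-b**2+11b+34 = (b**3-5b**2+23b-34) + (4b**2-12b+68)
  b**3-5b**2+23b-34 = ((1/4)b-1/2)(4b**2-12b+68) + (0)
Last nonzero remainder: 4b**2-12b+68. Dividing through by 4 gives the monic gcd b**2-3b+17.
Cancel b**2-3b+17 from numerator and denominator to get the reduced form.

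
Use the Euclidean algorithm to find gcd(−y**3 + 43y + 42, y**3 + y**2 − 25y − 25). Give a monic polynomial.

y + 1

Apply the Euclidean algorithm:
  −y**3 + 43y + 42 = (−1)(y**3 + y**2 − 25y − 25) + (y**2 + 18y + 17)
  y**3 + y**2 − 25y − 25 = (y − 17)(y**2 + 18y + 17) + (264y + 264)
  y**2 + 18y + 17 = ((1/264)y + 17/264)(264y + 264) + (0)
Last nonzero remainder: 264y + 264. Dividing through by 264 gives the monic gcd y + 1.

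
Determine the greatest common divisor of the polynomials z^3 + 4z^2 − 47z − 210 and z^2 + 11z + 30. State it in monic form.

By polynomial division,
  z^3 + 4z^2 − 47z − 210 = (z − 7)(z^2 + 11z + 30) + (0)
The last nonzero remainder z^2 + 11z + 30 is already monic.

z^2 + 11z + 30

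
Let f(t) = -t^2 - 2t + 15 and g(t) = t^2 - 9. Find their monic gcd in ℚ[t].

t - 3

Apply the Euclidean algorithm:
  -t^2 - 2t + 15 = (-1)(t^2 - 9) + (-2t + 6)
  t^2 - 9 = (-(1/2)t - 3/2)(-2t + 6) + (0)
Last nonzero remainder: -2t + 6. Dividing through by -2 gives the monic gcd t - 3.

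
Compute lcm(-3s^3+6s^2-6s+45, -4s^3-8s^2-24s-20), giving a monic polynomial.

s^4-s^3-13s-15

Repeated division with remainder:
  -3s^3+6s^2-6s+45 = (3/4)(-4s^3-8s^2-24s-20) + (12s^2+12s+60)
  -4s^3-8s^2-24s-20 = (-(1/3)s-1/3)(12s^2+12s+60) + (0)
Last nonzero remainder: 12s^2+12s+60. Dividing through by 12 gives the monic gcd s^2+s+5.
Then lcm(f, g) = f·g / gcd(f, g); expanding and making the result monic gives the answer.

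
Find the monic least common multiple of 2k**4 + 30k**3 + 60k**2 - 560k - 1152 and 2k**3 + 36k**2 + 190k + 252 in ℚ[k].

k**5 + 22k**4 + 135k**3 - 70k**2 - 2536k - 4032

Euclidean algorithm in ℚ[k]:
  2k**4 + 30k**3 + 60k**2 - 560k - 1152 = (k - 3)(2k**3 + 36k**2 + 190k + 252) + (-22k**2 - 242k - 396)
  2k**3 + 36k**2 + 190k + 252 = (-(1/11)k - 7/11)(-22k**2 - 242k - 396) + (0)
Last nonzero remainder: -22k**2 - 242k - 396. Dividing through by -22 gives the monic gcd k**2 + 11k + 18.
Then lcm(f, g) = f·g / gcd(f, g); expanding and making the result monic gives the answer.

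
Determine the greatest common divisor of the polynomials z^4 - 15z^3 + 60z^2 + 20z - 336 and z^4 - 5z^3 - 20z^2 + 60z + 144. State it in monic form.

Euclidean algorithm in ℚ[z]:
  z^4 - 15z^3 + 60z^2 + 20z - 336 = (z^4 - 5z^3 - 20z^2 + 60z + 144) + (-10z^3 + 80z^2 - 40z - 480)
  z^4 - 5z^3 - 20z^2 + 60z + 144 = (-(1/10)z - 3/10)(-10z^3 + 80z^2 - 40z - 480) + (0)
Last nonzero remainder: -10z^3 + 80z^2 - 40z - 480. Dividing through by -10 gives the monic gcd z^3 - 8z^2 + 4z + 48.

z^3 - 8z^2 + 4z + 48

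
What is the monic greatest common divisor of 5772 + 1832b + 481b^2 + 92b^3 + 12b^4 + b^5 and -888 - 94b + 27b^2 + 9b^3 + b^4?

222 + 79b + 13b^2 + b^3

Euclidean algorithm in ℚ[b]:
  b^5 + 12b^4 + 92b^3 + 481b^2 + 1832b + 5772 = (b + 3)(b^4 + 9b^3 + 27b^2 - 94b - 888) + (38b^3 + 494b^2 + 3002b + 8436)
  b^4 + 9b^3 + 27b^2 - 94b - 888 = ((1/38)b - 2/19)(38b^3 + 494b^2 + 3002b + 8436) + (0)
Last nonzero remainder: 38b^3 + 494b^2 + 3002b + 8436. Dividing through by 38 gives the monic gcd b^3 + 13b^2 + 79b + 222.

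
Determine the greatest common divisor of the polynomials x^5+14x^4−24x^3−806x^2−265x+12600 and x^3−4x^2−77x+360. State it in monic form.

Apply the Euclidean algorithm:
  x^5+14x^4−24x^3−806x^2−265x+12600 = (x^2+18x+125)(x^3−4x^2−77x+360) + (720x^2+2880x−32400)
  x^3−4x^2−77x+360 = ((1/720)x−1/90)(720x^2+2880x−32400) + (0)
Last nonzero remainder: 720x^2+2880x−32400. Dividing through by 720 gives the monic gcd x^2+4x−45.

x^2+4x−45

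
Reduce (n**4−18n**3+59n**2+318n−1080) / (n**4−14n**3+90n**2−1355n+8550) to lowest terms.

Apply the Euclidean algorithm:
  n**4−18n**3+59n**2+318n−1080 = (n**4−14n**3+90n**2−1355n+8550) + (−4n**3−31n**2+1673n−9630)
  n**4−14n**3+90n**2−1355n+8550 = (−(1/4)n+87/16)(−4n**3−31n**2+1673n−9630) + ((10829/16)n**2−(205751/16)n+487305/8)
  −4n**3−31n**2+1673n−9630 = (−(64/10829)n−1712/10829)((10829/16)n**2−(205751/16)n+487305/8) + (0)
Last nonzero remainder: (10829/16)n**2−(205751/16)n+487305/8. Dividing through by 10829/16 gives the monic gcd n**2−19n+90.
Cancel n**2−19n+90 from numerator and denominator to get the reduced form.

(n**2+n−12)/(n**2+5n+95)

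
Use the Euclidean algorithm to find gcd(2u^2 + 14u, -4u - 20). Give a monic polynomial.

Apply the Euclidean algorithm:
  2u^2 + 14u = (-(1/2)u - 1)(-4u - 20) + (-20)
  -4u - 20 = ((1/5)u + 1)(-20) + (0)
The last nonzero remainder is the constant -20, so the polynomials are coprime and gcd = 1.

1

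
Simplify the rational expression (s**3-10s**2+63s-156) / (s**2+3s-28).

(s**2-6s+39)/(s+7)

By polynomial division,
  s**3-10s**2+63s-156 = (s-13)(s**2+3s-28) + (130s-520)
  s**2+3s-28 = ((1/130)s+7/130)(130s-520) + (0)
Last nonzero remainder: 130s-520. Dividing through by 130 gives the monic gcd s-4.
Cancel s-4 from numerator and denominator to get the reduced form.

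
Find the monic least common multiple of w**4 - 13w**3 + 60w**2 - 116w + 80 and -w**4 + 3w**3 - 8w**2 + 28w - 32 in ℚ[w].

By polynomial division,
  w**4 - 13w**3 + 60w**2 - 116w + 80 = (-1)(-w**4 + 3w**3 - 8w**2 + 28w - 32) + (-10w**3 + 52w**2 - 88w + 48)
  -w**4 + 3w**3 - 8w**2 + 28w - 32 = ((1/10)w + 11/50)(-10w**3 + 52w**2 - 88w + 48) + (-(266/25)w**2 + (1064/25)w - 1064/25)
  -10w**3 + 52w**2 - 88w + 48 = ((125/133)w - 150/133)(-(266/25)w**2 + (1064/25)w - 1064/25) + (0)
Last nonzero remainder: -(266/25)w**2 + (1064/25)w - 1064/25. Dividing through by -266/25 gives the monic gcd w**2 - 4w + 4.
Then lcm(f, g) = f·g / gcd(f, g); expanding and making the result monic gives the answer.

w**6 - 12w**5 + 55w**4 - 160w**3 + 444w**2 - 848w + 640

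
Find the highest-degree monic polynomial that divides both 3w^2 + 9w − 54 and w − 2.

1

Euclidean algorithm in ℚ[w]:
  3w^2 + 9w − 54 = (3w + 15)(w − 2) + (−24)
  w − 2 = (−(1/24)w + 1/12)(−24) + (0)
The last nonzero remainder is the constant −24, so the polynomials are coprime and gcd = 1.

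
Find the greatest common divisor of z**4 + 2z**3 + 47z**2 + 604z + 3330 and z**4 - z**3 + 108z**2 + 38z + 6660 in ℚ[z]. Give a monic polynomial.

By polynomial division,
  z**4 + 2z**3 + 47z**2 + 604z + 3330 = (z**4 - z**3 + 108z**2 + 38z + 6660) + (3z**3 - 61z**2 + 566z - 3330)
  z**4 - z**3 + 108z**2 + 38z + 6660 = ((1/3)z + 58/9)(3z**3 - 61z**2 + 566z - 3330) + ((2812/9)z**2 - (22496/9)z + 28120)
  3z**3 - 61z**2 + 566z - 3330 = ((27/2812)z - 9/76)((2812/9)z**2 - (22496/9)z + 28120) + (0)
Last nonzero remainder: (2812/9)z**2 - (22496/9)z + 28120. Dividing through by 2812/9 gives the monic gcd z**2 - 8z + 90.

z**2 - 8z + 90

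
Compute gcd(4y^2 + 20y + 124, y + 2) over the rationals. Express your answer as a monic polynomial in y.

1

Apply the Euclidean algorithm:
  4y^2 + 20y + 124 = (4y + 12)(y + 2) + (100)
  y + 2 = ((1/100)y + 1/50)(100) + (0)
The last nonzero remainder is the constant 100, so the polynomials are coprime and gcd = 1.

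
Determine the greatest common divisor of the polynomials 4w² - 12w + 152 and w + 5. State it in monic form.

1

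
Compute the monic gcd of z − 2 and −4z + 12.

1

Repeated division with remainder:
  z − 2 = (−1/4)(−4z + 12) + (1)
  −4z + 12 = (−4z + 12)(1) + (0)
The last nonzero remainder is the constant 1, so the polynomials are coprime and gcd = 1.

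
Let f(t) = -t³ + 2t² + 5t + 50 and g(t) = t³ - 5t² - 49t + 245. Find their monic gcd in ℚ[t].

t - 5

By polynomial division,
  -t³ + 2t² + 5t + 50 = (-1)(t³ - 5t² - 49t + 245) + (-3t² - 44t + 295)
  t³ - 5t² - 49t + 245 = (-(1/3)t + 59/9)(-3t² - 44t + 295) + ((3040/9)t - 15200/9)
  -3t² - 44t + 295 = (-(27/3040)t - 531/3040)((3040/9)t - 15200/9) + (0)
Last nonzero remainder: (3040/9)t - 15200/9. Dividing through by 3040/9 gives the monic gcd t - 5.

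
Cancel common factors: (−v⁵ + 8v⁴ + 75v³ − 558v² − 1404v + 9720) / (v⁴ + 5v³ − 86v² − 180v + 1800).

Repeated division with remainder:
  −v⁵ + 8v⁴ + 75v³ − 558v² − 1404v + 9720 = (−v + 13)(v⁴ + 5v³ − 86v² − 180v + 1800) + (−76v³ + 380v² + 2736v − 13680)
  v⁴ + 5v³ − 86v² − 180v + 1800 = (−(1/76)v − 5/38)(−76v³ + 380v² + 2736v − 13680) + (0)
Last nonzero remainder: −76v³ + 380v² + 2736v − 13680. Dividing through by −76 gives the monic gcd v³ − 5v² − 36v + 180.
Cancel v³ − 5v² − 36v + 180 from numerator and denominator to get the reduced form.

(−v² + 3v + 54)/(v + 10)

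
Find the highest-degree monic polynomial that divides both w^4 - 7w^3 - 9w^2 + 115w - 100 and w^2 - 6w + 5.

Repeated division with remainder:
  w^4 - 7w^3 - 9w^2 + 115w - 100 = (w^2 - w - 20)(w^2 - 6w + 5) + (0)
The last nonzero remainder w^2 - 6w + 5 is already monic.

w^2 - 6w + 5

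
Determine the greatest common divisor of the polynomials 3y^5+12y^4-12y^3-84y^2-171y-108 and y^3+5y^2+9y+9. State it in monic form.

y^2+2y+3

Repeated division with remainder:
  3y^5+12y^4-12y^3-84y^2-171y-108 = (3y^2-3y-24)(y^3+5y^2+9y+9) + (36y^2+72y+108)
  y^3+5y^2+9y+9 = ((1/36)y+1/12)(36y^2+72y+108) + (0)
Last nonzero remainder: 36y^2+72y+108. Dividing through by 36 gives the monic gcd y^2+2y+3.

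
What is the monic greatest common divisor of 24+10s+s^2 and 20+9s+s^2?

By polynomial division,
  s^2+10s+24 = (s^2+9s+20) + (s+4)
  s^2+9s+20 = (s+5)(s+4) + (0)
The last nonzero remainder s+4 is already monic.

4+s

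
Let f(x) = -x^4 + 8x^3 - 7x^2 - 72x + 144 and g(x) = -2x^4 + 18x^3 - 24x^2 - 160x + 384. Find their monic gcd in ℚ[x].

x^3 - 5x^2 - 8x + 48

Euclidean algorithm in ℚ[x]:
  -x^4 + 8x^3 - 7x^2 - 72x + 144 = (1/2)(-2x^4 + 18x^3 - 24x^2 - 160x + 384) + (-x^3 + 5x^2 + 8x - 48)
  -2x^4 + 18x^3 - 24x^2 - 160x + 384 = (2x - 8)(-x^3 + 5x^2 + 8x - 48) + (0)
Last nonzero remainder: -x^3 + 5x^2 + 8x - 48. Dividing through by -1 gives the monic gcd x^3 - 5x^2 - 8x + 48.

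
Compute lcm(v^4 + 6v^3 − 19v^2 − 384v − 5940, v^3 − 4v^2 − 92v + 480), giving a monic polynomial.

v^6 − 8v^5 − 55v^4 + 170v^3 − 1476v^2 + 64728v − 285120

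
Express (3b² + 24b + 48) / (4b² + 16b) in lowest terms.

Euclidean algorithm in ℚ[b]:
  3b² + 24b + 48 = (3/4)(4b² + 16b) + (12b + 48)
  4b² + 16b = ((1/3)b)(12b + 48) + (0)
Last nonzero remainder: 12b + 48. Dividing through by 12 gives the monic gcd b + 4.
Cancel b + 4 from numerator and denominator to get the reduced form.

(3b + 12)/(4b)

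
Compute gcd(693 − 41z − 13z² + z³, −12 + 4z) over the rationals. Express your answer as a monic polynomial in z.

1

Apply the Euclidean algorithm:
  z³ − 13z² − 41z + 693 = ((1/4)z² − (5/2)z − 71/4)(4z − 12) + (480)
  4z − 12 = ((1/120)z − 1/40)(480) + (0)
The last nonzero remainder is the constant 480, so the polynomials are coprime and gcd = 1.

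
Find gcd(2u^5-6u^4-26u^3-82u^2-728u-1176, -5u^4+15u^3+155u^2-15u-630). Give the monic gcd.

Apply the Euclidean algorithm:
  2u^5-6u^4-26u^3-82u^2-728u-1176 = (-(2/5)u)(-5u^4+15u^3+155u^2-15u-630) + (36u^3-88u^2-980u-1176)
  -5u^4+15u^3+155u^2-15u-630 = (-(5/36)u+25/324)(36u^3-88u^2-980u-1176) + ((2080/81)u^2-(8320/81)u-14560/27)
  36u^3-88u^2-980u-1176 = ((729/520)u+567/260)((2080/81)u^2-(8320/81)u-14560/27) + (0)
Last nonzero remainder: (2080/81)u^2-(8320/81)u-14560/27. Dividing through by 2080/81 gives the monic gcd u^2-4u-21.

u^2-4u-21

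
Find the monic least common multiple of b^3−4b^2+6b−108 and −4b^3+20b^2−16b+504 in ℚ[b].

b^4−11b^3+34b^2−150b+756

Apply the Euclidean algorithm:
  b^3−4b^2+6b−108 = (−1/4)(−4b^3+20b^2−16b+504) + (b^2+2b+18)
  −4b^3+20b^2−16b+504 = (−4b+28)(b^2+2b+18) + (0)
The last nonzero remainder b^2+2b+18 is already monic.
Then lcm(f, g) = f·g / gcd(f, g); expanding and making the result monic gives the answer.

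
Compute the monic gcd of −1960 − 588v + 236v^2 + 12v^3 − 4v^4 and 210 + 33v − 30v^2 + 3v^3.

70 + 11v − 10v^2 + v^3

Repeated division with remainder:
  −4v^4 + 12v^3 + 236v^2 − 588v − 1960 = (−(4/3)v − 28/3)(3v^3 − 30v^2 + 33v + 210) + (0)
Last nonzero remainder: 3v^3 − 30v^2 + 33v + 210. Dividing through by 3 gives the monic gcd v^3 − 10v^2 + 11v + 70.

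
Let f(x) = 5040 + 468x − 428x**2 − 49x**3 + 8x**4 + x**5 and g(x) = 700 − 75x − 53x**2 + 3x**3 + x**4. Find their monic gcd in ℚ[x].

−140 − 13x + 8x**2 + x**3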